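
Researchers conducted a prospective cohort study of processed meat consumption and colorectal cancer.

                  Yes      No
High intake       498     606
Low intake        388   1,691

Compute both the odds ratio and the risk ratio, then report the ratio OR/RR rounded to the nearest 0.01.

1.48

Cells: a = 498, b = 606, c = 388, d = 1691.
OR = (498·1691)/(606·388) = 842118/235128 = 3.58153
Risk in exposed = 498/1104 = 0.45109; risk in unexposed = 388/2079 = 0.18663; RR = 2.41704
OR/RR = 3.58153 / 2.41704 = 1.48179
The outcome is not rare, so the OR lies further from 1 than the RR.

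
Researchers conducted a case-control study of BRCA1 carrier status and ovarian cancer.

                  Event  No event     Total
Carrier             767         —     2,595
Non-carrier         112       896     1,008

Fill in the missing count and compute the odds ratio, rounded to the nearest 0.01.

3.36

The missing cell is in the exposed row: 2595 − 767 = 1828.
So a = 767, b = 1828, c = 112, d = 896.
OR = (a·d)/(b·c) = (767 × 896) / (1828 × 112) = 687232 / 204736 = 3.35667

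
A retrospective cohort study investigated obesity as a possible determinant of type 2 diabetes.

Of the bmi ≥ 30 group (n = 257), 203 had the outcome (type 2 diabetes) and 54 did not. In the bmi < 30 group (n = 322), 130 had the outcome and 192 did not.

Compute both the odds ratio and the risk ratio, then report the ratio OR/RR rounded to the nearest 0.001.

2.838

From the description: a = 203, b = 54, c = 130, d = 192.
OR = (203·192)/(54·130) = 38976/7020 = 5.55214
Risk in exposed = 203/257 = 0.78988; risk in unexposed = 130/322 = 0.40373; RR = 1.95648
OR/RR = 5.55214 / 1.95648 = 2.83782
The outcome is not rare, so the OR lies further from 1 than the RR.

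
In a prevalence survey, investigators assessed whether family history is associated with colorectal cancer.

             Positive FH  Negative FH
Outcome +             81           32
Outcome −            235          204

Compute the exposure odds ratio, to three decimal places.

Reading the table with exposure as columns: a = 81 (Positive FH, case), b = 235 (Positive FH, non-case), c = 32 (Negative FH, case), d = 204.
OR = (a·d)/(b·c) = (81 × 204) / (235 × 32) = 16524 / 7520 = 2.19734
The odds of colorectal cancer are about 2.20 times as high in the positive fh group.

2.197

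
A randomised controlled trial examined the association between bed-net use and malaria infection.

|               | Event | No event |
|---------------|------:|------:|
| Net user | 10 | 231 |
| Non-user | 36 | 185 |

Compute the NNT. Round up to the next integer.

Risk in treated group = 10/241 = 0.04149; risk in control = 36/221 = 0.16290.
Absolute risk reduction = 0.16290 − 0.04149 = 0.12140
NNT = 1 / ARR = 1 / 0.12140 = 8.237 → round up → 9

9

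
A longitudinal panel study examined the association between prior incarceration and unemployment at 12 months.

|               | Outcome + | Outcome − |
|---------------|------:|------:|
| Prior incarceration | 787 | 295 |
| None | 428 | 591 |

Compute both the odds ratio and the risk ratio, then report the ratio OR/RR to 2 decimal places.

Cells: a = 787, b = 295, c = 428, d = 591.
OR = (787·591)/(295·428) = 465117/126260 = 3.68380
Risk in exposed = 787/1082 = 0.72736; risk in unexposed = 428/1019 = 0.42002; RR = 1.73172
OR/RR = 3.68380 / 1.73172 = 2.12725
The outcome is not rare, so the OR lies further from 1 than the RR.

2.13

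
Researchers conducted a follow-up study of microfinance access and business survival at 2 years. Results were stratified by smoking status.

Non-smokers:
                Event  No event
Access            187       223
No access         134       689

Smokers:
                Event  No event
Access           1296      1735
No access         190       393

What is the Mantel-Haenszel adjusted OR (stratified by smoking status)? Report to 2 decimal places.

2.13

OR_MH = Σ(aᵢdᵢ/nᵢ) / Σ(bᵢcᵢ/nᵢ), where nᵢ is the stratum total.
Stratum 1 (Non-smokers): n = 1233; a·d/n = 187·689/1233 = 104.4955; b·c/n = 223·134/1233 = 24.2352
Stratum 2 (Smokers): n = 3614; a·d/n = 1296·393/3614 = 140.9319; b·c/n = 1735·190/3614 = 91.2147
OR_MH = (104.4955 + 140.9319) / (24.2352 + 91.2147) = 245.4275 / 115.4499 = 2.12583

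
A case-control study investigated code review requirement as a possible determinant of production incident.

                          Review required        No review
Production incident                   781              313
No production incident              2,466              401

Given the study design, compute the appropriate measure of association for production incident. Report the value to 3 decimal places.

Reading the table with exposure as columns: a = 781 (Review required, case), b = 2466 (Review required, non-case), c = 313 (No review, case), d = 401.
This is a case-control study: participants were sampled on outcome status, so risks in the source population cannot be estimated directly — relative risk is not valid here. The odds ratio is the appropriate measure.
OR = (a·d)/(b·c) = (781 × 401) / (2466 × 313) = 313181 / 771858 = 0.40575

0.406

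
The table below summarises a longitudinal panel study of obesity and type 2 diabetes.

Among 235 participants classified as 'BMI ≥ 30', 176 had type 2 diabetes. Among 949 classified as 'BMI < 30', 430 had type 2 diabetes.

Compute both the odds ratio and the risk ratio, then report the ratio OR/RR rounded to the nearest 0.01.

From the description: a = 176, b = 59, c = 430, d = 519.
OR = (176·519)/(59·430) = 91344/25370 = 3.60047
Risk in exposed = 176/235 = 0.74894; risk in unexposed = 430/949 = 0.45311; RR = 1.65288
OR/RR = 3.60047 / 1.65288 = 2.17830
The outcome is not rare, so the OR lies further from 1 than the RR.

2.18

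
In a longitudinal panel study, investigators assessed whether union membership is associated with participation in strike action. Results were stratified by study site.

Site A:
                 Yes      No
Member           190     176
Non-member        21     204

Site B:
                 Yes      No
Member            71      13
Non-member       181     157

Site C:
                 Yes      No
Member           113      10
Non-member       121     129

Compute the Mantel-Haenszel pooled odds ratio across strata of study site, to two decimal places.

OR_MH = Σ(aᵢdᵢ/nᵢ) / Σ(bᵢcᵢ/nᵢ), where nᵢ is the stratum total.
Stratum 1 (Site A): n = 591; a·d/n = 190·204/591 = 65.5838; b·c/n = 176·21/591 = 6.2538
Stratum 2 (Site B): n = 422; a·d/n = 71·157/422 = 26.4147; b·c/n = 13·181/422 = 5.5758
Stratum 3 (Site C): n = 373; a·d/n = 113·129/373 = 39.0804; b·c/n = 10·121/373 = 3.2440
OR_MH = (65.5838 + 26.4147 + 39.0804) / (6.2538 + 5.5758 + 3.2440) = 131.0789 / 15.0736 = 8.69592

8.70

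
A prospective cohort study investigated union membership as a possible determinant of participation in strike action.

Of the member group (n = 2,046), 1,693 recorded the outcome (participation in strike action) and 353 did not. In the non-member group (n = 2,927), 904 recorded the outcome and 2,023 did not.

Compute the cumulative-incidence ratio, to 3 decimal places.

2.679

From the description: a = 1693, b = 353, c = 904, d = 2023.
Risk in exposed = 1693/2046 = 0.82747; risk in unexposed = 904/2927 = 0.30885.
RR = 0.82747 / 0.30885 = 2.67920
The risk among the exposed is 2.68 times that among the unexposed.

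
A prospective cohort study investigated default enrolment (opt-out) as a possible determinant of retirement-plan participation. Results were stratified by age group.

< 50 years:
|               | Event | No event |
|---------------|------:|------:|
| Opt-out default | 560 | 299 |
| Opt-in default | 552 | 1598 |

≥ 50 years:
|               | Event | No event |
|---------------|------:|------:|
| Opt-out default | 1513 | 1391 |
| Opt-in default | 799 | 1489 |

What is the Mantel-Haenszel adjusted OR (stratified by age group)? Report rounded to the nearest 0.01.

2.72

OR_MH = Σ(aᵢdᵢ/nᵢ) / Σ(bᵢcᵢ/nᵢ), where nᵢ is the stratum total.
Stratum 1 (< 50 years): n = 3009; a·d/n = 560·1598/3009 = 297.4011; b·c/n = 299·552/3009 = 54.8514
Stratum 2 (≥ 50 years): n = 5192; a·d/n = 1513·1489/5192 = 433.9093; b·c/n = 1391·799/5192 = 214.0618
OR_MH = (297.4011 + 433.9093) / (54.8514 + 214.0618) = 731.3104 / 268.9133 = 2.71950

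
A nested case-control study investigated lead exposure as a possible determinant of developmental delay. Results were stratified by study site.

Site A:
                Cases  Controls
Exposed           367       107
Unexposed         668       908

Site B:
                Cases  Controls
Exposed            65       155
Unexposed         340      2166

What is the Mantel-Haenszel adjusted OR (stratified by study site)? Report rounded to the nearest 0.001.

OR_MH = Σ(aᵢdᵢ/nᵢ) / Σ(bᵢcᵢ/nᵢ), where nᵢ is the stratum total.
Stratum 1 (Site A): n = 2050; a·d/n = 367·908/2050 = 162.5541; b·c/n = 107·668/2050 = 34.8663
Stratum 2 (Site B): n = 2726; a·d/n = 65·2166/2726 = 51.6471; b·c/n = 155·340/2726 = 19.3324
OR_MH = (162.5541 + 51.6471) / (34.8663 + 19.3324) = 214.2012 / 54.1987 = 3.95215

3.952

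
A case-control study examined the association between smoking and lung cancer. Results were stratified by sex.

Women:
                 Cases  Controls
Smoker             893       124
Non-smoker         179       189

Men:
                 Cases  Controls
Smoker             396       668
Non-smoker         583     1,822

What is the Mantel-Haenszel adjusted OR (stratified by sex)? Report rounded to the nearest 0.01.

OR_MH = Σ(aᵢdᵢ/nᵢ) / Σ(bᵢcᵢ/nᵢ), where nᵢ is the stratum total.
Stratum 1 (Women): n = 1385; a·d/n = 893·189/1385 = 121.8606; b·c/n = 124·179/1385 = 16.0260
Stratum 2 (Men): n = 3469; a·d/n = 396·1822/3469 = 207.9885; b·c/n = 668·583/3469 = 112.2641
OR_MH = (121.8606 + 207.9885) / (16.0260 + 112.2641) = 329.8491 / 128.2900 = 2.57112

2.57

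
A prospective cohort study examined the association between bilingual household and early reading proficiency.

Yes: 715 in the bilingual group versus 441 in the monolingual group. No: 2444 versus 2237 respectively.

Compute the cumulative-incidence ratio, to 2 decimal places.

From the description: a = 715, b = 2444, c = 441, d = 2237.
Risk in exposed = 715/3159 = 0.22634; risk in unexposed = 441/2678 = 0.16468.
RR = 0.22634 / 0.16468 = 1.37445
The risk among the exposed is 1.37 times that among the unexposed.

1.37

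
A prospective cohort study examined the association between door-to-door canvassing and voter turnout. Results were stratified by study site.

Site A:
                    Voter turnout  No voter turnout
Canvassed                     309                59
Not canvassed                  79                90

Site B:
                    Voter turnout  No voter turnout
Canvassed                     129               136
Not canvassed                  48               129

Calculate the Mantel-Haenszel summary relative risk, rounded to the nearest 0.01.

1.80

RR_MH = Σ(aᵢ·n₀ᵢ/nᵢ) / Σ(cᵢ·n₁ᵢ/nᵢ), with n₁ᵢ = aᵢ+bᵢ (exposed), n₀ᵢ = cᵢ+dᵢ (unexposed), nᵢ = n₁ᵢ+n₀ᵢ.
Stratum 1 (Site A): n₁ = 368, n₀ = 169, n = 537; a·n₀/n = 309·169/537 = 97.2458; c·n₁/n = 79·368/537 = 54.1378
Stratum 2 (Site B): n₁ = 265, n₀ = 177, n = 442; a·n₀/n = 129·177/442 = 51.6584; c·n₁/n = 48·265/442 = 28.7783
RR_MH = (97.2458 + 51.6584) / (54.1378 + 28.7783) = 148.9042 / 82.9161 = 1.79584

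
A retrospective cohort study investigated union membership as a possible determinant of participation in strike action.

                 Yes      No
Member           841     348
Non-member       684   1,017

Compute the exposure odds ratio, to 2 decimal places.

3.59

Cells: a = 841, b = 348, c = 684, d = 1017.
OR = (a·d)/(b·c) = (841 × 1017) / (348 × 684) = 855297 / 238032 = 3.59320
The odds of participation in strike action are about 3.59 times as high in the member group.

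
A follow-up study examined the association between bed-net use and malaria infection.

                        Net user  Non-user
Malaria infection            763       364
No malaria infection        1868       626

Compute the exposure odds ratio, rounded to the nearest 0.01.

0.70

Reading the table with exposure as columns: a = 763 (Net user, case), b = 1868 (Net user, non-case), c = 364 (Non-user, case), d = 626.
OR = (a·d)/(b·c) = (763 × 626) / (1868 × 364) = 477638 / 679952 = 0.70246
Exposure is associated with lower odds of malaria infection (OR = 0.70 < 1).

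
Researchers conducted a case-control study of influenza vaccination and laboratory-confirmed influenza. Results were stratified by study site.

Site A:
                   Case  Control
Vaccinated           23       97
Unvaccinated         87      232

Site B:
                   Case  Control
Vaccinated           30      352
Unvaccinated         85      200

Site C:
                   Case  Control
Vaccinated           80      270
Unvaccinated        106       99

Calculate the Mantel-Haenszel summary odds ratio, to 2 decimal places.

0.31

OR_MH = Σ(aᵢdᵢ/nᵢ) / Σ(bᵢcᵢ/nᵢ), where nᵢ is the stratum total.
Stratum 1 (Site A): n = 439; a·d/n = 23·232/439 = 12.1549; b·c/n = 97·87/439 = 19.2232
Stratum 2 (Site B): n = 667; a·d/n = 30·200/667 = 8.9955; b·c/n = 352·85/667 = 44.8576
Stratum 3 (Site C): n = 555; a·d/n = 80·99/555 = 14.2703; b·c/n = 270·106/555 = 51.5676
OR_MH = (12.1549 + 8.9955 + 14.2703) / (19.2232 + 44.8576 + 51.5676) = 35.4207 / 115.6484 = 0.30628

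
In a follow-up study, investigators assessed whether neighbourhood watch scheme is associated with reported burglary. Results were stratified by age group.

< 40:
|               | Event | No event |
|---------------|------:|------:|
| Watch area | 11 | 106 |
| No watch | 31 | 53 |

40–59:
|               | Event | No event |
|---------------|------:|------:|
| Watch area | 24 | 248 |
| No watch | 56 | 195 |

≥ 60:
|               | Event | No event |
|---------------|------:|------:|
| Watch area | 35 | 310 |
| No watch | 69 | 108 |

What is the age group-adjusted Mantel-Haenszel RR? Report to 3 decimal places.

RR_MH = Σ(aᵢ·n₀ᵢ/nᵢ) / Σ(cᵢ·n₁ᵢ/nᵢ), with n₁ᵢ = aᵢ+bᵢ (exposed), n₀ᵢ = cᵢ+dᵢ (unexposed), nᵢ = n₁ᵢ+n₀ᵢ.
Stratum 1 (< 40): n₁ = 117, n₀ = 84, n = 201; a·n₀/n = 11·84/201 = 4.5970; c·n₁/n = 31·117/201 = 18.0448
Stratum 2 (40–59): n₁ = 272, n₀ = 251, n = 523; a·n₀/n = 24·251/523 = 11.5182; c·n₁/n = 56·272/523 = 29.1243
Stratum 3 (≥ 60): n₁ = 345, n₀ = 177, n = 522; a·n₀/n = 35·177/522 = 11.8678; c·n₁/n = 69·345/522 = 45.6034
RR_MH = (4.5970 + 11.5182 + 11.8678) / (18.0448 + 29.1243 + 45.6034) = 27.9830 / 92.7725 = 0.30163

0.302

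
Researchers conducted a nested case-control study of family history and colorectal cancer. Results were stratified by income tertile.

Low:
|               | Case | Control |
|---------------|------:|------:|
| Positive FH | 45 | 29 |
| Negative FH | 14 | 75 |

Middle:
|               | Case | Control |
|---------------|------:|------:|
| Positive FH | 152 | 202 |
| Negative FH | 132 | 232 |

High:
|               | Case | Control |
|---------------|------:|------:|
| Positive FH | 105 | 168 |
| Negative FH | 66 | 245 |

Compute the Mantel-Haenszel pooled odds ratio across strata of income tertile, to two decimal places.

1.94

OR_MH = Σ(aᵢdᵢ/nᵢ) / Σ(bᵢcᵢ/nᵢ), where nᵢ is the stratum total.
Stratum 1 (Low): n = 163; a·d/n = 45·75/163 = 20.7055; b·c/n = 29·14/163 = 2.4908
Stratum 2 (Middle): n = 718; a·d/n = 152·232/718 = 49.1142; b·c/n = 202·132/718 = 37.1365
Stratum 3 (High): n = 584; a·d/n = 105·245/584 = 44.0497; b·c/n = 168·66/584 = 18.9863
OR_MH = (20.7055 + 49.1142 + 44.0497) / (2.4908 + 37.1365 + 18.9863) = 113.8694 / 58.6136 = 1.94271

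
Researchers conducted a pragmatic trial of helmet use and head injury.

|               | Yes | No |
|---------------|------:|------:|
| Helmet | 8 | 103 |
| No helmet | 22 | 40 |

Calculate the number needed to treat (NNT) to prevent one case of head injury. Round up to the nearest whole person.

Risk in treated group = 8/111 = 0.07207; risk in control = 22/62 = 0.35484.
Absolute risk reduction = 0.35484 − 0.07207 = 0.28277
NNT = 1 / ARR = 1 / 0.28277 = 3.536 → round up → 4

4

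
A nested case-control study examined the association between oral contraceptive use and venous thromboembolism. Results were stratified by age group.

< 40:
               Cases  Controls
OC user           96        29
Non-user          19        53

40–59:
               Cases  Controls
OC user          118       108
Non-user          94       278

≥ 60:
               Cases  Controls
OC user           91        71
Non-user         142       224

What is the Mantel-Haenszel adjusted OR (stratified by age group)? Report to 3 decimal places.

OR_MH = Σ(aᵢdᵢ/nᵢ) / Σ(bᵢcᵢ/nᵢ), where nᵢ is the stratum total.
Stratum 1 (< 40): n = 197; a·d/n = 96·53/197 = 25.8274; b·c/n = 29·19/197 = 2.7970
Stratum 2 (40–59): n = 598; a·d/n = 118·278/598 = 54.8562; b·c/n = 108·94/598 = 16.9766
Stratum 3 (≥ 60): n = 528; a·d/n = 91·224/528 = 38.6061; b·c/n = 71·142/528 = 19.0947
OR_MH = (25.8274 + 54.8562 + 38.6061) / (2.7970 + 16.9766 + 19.0947) = 119.2897 / 38.8682 = 3.06908

3.069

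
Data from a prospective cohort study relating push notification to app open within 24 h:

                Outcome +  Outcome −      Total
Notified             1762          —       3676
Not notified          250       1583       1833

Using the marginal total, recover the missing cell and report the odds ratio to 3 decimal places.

5.829

The missing cell is in the exposed row: 3676 − 1762 = 1914.
So a = 1762, b = 1914, c = 250, d = 1583.
OR = (a·d)/(b·c) = (1762 × 1583) / (1914 × 250) = 2789246 / 478500 = 5.82915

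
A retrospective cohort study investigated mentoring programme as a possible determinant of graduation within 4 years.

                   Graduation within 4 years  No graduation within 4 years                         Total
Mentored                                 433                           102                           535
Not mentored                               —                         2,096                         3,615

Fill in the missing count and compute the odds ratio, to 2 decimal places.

5.86

The missing cell is in the unexposed row: 3615 − 2096 = 1519.
So a = 433, b = 102, c = 1519, d = 2096.
OR = (a·d)/(b·c) = (433 × 2096) / (102 × 1519) = 907568 / 154938 = 5.85762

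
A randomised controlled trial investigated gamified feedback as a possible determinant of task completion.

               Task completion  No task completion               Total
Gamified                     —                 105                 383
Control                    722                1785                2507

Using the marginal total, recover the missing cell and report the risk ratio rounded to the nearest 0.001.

The missing cell is in the exposed row: 383 − 105 = 278.
So a = 278, b = 105, c = 722, d = 1785.
RR = [a/(a+b)] / [c/(c+d)] = (278/383) / (722/2507) = 0.72585/0.28799 = 2.52036

2.520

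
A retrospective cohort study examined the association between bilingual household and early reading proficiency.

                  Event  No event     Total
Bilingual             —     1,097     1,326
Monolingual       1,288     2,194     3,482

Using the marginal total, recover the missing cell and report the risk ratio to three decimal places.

The missing cell is in the exposed row: 1326 − 1097 = 229.
So a = 229, b = 1097, c = 1288, d = 2194.
RR = [a/(a+b)] / [c/(c+d)] = (229/1326) / (1288/3482) = 0.17270/0.36990 = 0.46688

0.467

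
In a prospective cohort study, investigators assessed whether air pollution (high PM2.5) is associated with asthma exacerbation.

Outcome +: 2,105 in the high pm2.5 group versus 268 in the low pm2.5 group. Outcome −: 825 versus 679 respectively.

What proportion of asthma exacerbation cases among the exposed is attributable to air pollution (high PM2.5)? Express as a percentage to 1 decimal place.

From the description: a = 2105, b = 825, c = 268, d = 679.
Risk in exposed = 2105/2930 = 0.71843; risk in unexposed = 268/947 = 0.28300.
RR = 0.71843/0.28300 = 2.53863
AR% = (RR − 1)/RR × 100 = (2.53863 − 1)/2.53863 × 100 = 60.6087%

60.6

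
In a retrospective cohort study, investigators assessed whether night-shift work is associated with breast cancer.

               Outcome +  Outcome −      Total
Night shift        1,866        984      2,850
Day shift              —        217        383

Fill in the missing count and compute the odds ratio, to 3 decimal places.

2.479

The missing cell is in the unexposed row: 383 − 217 = 166.
So a = 1866, b = 984, c = 166, d = 217.
OR = (a·d)/(b·c) = (1866 × 217) / (984 × 166) = 404922 / 163344 = 2.47895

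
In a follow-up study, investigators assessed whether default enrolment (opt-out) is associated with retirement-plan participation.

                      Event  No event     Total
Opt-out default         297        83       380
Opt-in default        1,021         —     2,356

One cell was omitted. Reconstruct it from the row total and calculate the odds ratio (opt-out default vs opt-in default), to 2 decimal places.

4.68

The missing cell is in the unexposed row: 2356 − 1021 = 1335.
So a = 297, b = 83, c = 1021, d = 1335.
OR = (a·d)/(b·c) = (297 × 1335) / (83 × 1021) = 396495 / 84743 = 4.67879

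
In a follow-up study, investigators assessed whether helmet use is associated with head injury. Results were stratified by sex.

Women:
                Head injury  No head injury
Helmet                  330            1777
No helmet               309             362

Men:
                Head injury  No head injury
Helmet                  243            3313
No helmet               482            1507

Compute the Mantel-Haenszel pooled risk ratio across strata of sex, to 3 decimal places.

RR_MH = Σ(aᵢ·n₀ᵢ/nᵢ) / Σ(cᵢ·n₁ᵢ/nᵢ), with n₁ᵢ = aᵢ+bᵢ (exposed), n₀ᵢ = cᵢ+dᵢ (unexposed), nᵢ = n₁ᵢ+n₀ᵢ.
Stratum 1 (Women): n₁ = 2107, n₀ = 671, n = 2778; a·n₀/n = 330·671/2778 = 79.7084; c·n₁/n = 309·2107/2778 = 234.3639
Stratum 2 (Men): n₁ = 3556, n₀ = 1989, n = 5545; a·n₀/n = 243·1989/5545 = 87.1645; c·n₁/n = 482·3556/5545 = 309.1059
RR_MH = (79.7084 + 87.1645) / (234.3639 + 309.1059) = 166.8729 / 543.4698 = 0.30705

0.307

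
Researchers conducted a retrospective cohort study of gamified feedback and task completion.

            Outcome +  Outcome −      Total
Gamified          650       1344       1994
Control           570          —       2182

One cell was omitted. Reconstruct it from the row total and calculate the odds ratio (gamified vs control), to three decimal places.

The missing cell is in the unexposed row: 2182 − 570 = 1612.
So a = 650, b = 1344, c = 570, d = 1612.
OR = (a·d)/(b·c) = (650 × 1612) / (1344 × 570) = 1047800 / 766080 = 1.36774

1.368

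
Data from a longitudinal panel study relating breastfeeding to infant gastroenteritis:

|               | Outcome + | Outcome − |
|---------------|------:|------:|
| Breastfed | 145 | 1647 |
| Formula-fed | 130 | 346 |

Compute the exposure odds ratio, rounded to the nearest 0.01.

0.23

Cells: a = 145, b = 1647, c = 130, d = 346.
OR = (a·d)/(b·c) = (145 × 346) / (1647 × 130) = 50170 / 214110 = 0.23432
Exposure is associated with lower odds of infant gastroenteritis (OR = 0.23 < 1).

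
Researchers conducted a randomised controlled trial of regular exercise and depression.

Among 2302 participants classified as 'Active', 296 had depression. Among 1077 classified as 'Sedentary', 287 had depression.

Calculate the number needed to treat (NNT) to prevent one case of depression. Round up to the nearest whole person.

8

Risk in treated group = 296/2302 = 0.12858; risk in control = 287/1077 = 0.26648.
Absolute risk reduction = 0.26648 − 0.12858 = 0.13790
NNT = 1 / ARR = 1 / 0.13790 = 7.252 → round up → 8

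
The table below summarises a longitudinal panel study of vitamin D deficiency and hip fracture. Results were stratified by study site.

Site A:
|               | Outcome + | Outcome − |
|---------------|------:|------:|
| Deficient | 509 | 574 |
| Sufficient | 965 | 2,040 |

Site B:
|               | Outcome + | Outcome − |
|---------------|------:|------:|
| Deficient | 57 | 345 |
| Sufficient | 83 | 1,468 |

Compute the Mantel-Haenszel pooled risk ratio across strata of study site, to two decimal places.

RR_MH = Σ(aᵢ·n₀ᵢ/nᵢ) / Σ(cᵢ·n₁ᵢ/nᵢ), with n₁ᵢ = aᵢ+bᵢ (exposed), n₀ᵢ = cᵢ+dᵢ (unexposed), nᵢ = n₁ᵢ+n₀ᵢ.
Stratum 1 (Site A): n₁ = 1083, n₀ = 3005, n = 4088; a·n₀/n = 509·3005/4088 = 374.1548; c·n₁/n = 965·1083/4088 = 255.6495
Stratum 2 (Site B): n₁ = 402, n₀ = 1551, n = 1953; a·n₀/n = 57·1551/1953 = 45.2673; c·n₁/n = 83·402/1953 = 17.0845
RR_MH = (374.1548 + 45.2673) / (255.6495 + 17.0845) = 419.4221 / 272.7339 = 1.53784

1.54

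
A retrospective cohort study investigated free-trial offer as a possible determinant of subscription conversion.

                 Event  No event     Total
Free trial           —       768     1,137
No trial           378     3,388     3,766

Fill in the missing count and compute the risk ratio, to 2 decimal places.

The missing cell is in the exposed row: 1137 − 768 = 369.
So a = 369, b = 768, c = 378, d = 3388.
RR = [a/(a+b)] / [c/(c+d)] = (369/1137) / (378/3766) = 0.32454/0.10037 = 3.23336

3.23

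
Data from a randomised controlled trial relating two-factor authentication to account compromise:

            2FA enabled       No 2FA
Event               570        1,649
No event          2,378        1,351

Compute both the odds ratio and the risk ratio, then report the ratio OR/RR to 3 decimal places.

Reading the table with exposure as columns: a = 570 (2FA enabled, case), b = 2378 (2FA enabled, non-case), c = 1649 (No 2FA, case), d = 1351.
OR = (570·1351)/(2378·1649) = 770070/3921322 = 0.19638
Risk in exposed = 570/2948 = 0.19335; risk in unexposed = 1649/3000 = 0.54967; RR = 0.35176
OR/RR = 0.19638 / 0.35176 = 0.55828
The outcome is not rare, so the OR lies further from 1 than the RR.

0.558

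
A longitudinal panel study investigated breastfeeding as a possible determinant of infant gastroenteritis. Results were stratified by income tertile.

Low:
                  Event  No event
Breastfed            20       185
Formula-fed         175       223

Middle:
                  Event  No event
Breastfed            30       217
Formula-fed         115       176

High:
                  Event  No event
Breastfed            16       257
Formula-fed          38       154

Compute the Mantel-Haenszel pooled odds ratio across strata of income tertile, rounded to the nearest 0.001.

OR_MH = Σ(aᵢdᵢ/nᵢ) / Σ(bᵢcᵢ/nᵢ), where nᵢ is the stratum total.
Stratum 1 (Low): n = 603; a·d/n = 20·223/603 = 7.3964; b·c/n = 185·175/603 = 53.6899
Stratum 2 (Middle): n = 538; a·d/n = 30·176/538 = 9.8141; b·c/n = 217·115/538 = 46.3848
Stratum 3 (High): n = 465; a·d/n = 16·154/465 = 5.2989; b·c/n = 257·38/465 = 21.0022
OR_MH = (7.3964 + 9.8141 + 5.2989) / (53.6899 + 46.3848 + 21.0022) = 22.5094 / 121.0768 = 0.18591

0.186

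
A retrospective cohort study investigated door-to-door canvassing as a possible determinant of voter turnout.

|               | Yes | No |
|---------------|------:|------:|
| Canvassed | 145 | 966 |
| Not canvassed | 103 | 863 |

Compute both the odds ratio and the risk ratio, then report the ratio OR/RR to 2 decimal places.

1.03

Cells: a = 145, b = 966, c = 103, d = 863.
OR = (145·863)/(966·103) = 125135/99498 = 1.25766
Risk in exposed = 145/1111 = 0.13051; risk in unexposed = 103/966 = 0.10663; RR = 1.22404
OR/RR = 1.25766 / 1.22404 = 1.02747
The outcome is not rare, so the OR lies further from 1 than the RR.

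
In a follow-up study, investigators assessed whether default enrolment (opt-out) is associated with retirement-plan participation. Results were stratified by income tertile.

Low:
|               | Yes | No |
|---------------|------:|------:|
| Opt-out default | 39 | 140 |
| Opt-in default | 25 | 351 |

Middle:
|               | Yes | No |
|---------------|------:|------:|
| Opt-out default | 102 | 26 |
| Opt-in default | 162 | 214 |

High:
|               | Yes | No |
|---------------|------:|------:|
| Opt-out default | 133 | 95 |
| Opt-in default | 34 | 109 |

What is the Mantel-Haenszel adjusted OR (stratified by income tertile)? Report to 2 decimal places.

OR_MH = Σ(aᵢdᵢ/nᵢ) / Σ(bᵢcᵢ/nᵢ), where nᵢ is the stratum total.
Stratum 1 (Low): n = 555; a·d/n = 39·351/555 = 24.6649; b·c/n = 140·25/555 = 6.3063
Stratum 2 (Middle): n = 504; a·d/n = 102·214/504 = 43.3095; b·c/n = 26·162/504 = 8.3571
Stratum 3 (High): n = 371; a·d/n = 133·109/371 = 39.0755; b·c/n = 95·34/371 = 8.7062
OR_MH = (24.6649 + 43.3095 + 39.0755) / (6.3063 + 8.3571 + 8.7062) = 107.0499 / 23.3696 = 4.58072

4.58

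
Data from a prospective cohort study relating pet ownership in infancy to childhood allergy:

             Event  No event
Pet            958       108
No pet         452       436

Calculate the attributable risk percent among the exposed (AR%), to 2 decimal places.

Cells: a = 958, b = 108, c = 452, d = 436.
Risk in exposed = 958/1066 = 0.89869; risk in unexposed = 452/888 = 0.50901.
RR = 0.89869/0.50901 = 1.76556
AR% = (RR − 1)/RR × 100 = (1.76556 − 1)/1.76556 × 100 = 43.3608%

43.36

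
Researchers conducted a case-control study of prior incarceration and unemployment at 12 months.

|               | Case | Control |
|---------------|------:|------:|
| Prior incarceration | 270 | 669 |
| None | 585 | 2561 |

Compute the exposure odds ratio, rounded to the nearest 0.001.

Cells: a = 270, b = 669, c = 585, d = 2561.
OR = (a·d)/(b·c) = (270 × 2561) / (669 × 585) = 691470 / 391365 = 1.76682
The odds of unemployment at 12 months are about 1.77 times as high in the prior incarceration group.

1.767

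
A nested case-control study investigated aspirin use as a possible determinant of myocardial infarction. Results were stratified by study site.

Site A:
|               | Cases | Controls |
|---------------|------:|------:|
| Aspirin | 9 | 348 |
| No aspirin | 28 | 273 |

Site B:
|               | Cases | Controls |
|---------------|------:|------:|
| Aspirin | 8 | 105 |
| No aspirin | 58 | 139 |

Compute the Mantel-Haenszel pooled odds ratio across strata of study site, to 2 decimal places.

0.21

OR_MH = Σ(aᵢdᵢ/nᵢ) / Σ(bᵢcᵢ/nᵢ), where nᵢ is the stratum total.
Stratum 1 (Site A): n = 658; a·d/n = 9·273/658 = 3.7340; b·c/n = 348·28/658 = 14.8085
Stratum 2 (Site B): n = 310; a·d/n = 8·139/310 = 3.5871; b·c/n = 105·58/310 = 19.6452
OR_MH = (3.7340 + 3.5871) / (14.8085 + 19.6452) = 7.3211 / 34.4537 = 0.21249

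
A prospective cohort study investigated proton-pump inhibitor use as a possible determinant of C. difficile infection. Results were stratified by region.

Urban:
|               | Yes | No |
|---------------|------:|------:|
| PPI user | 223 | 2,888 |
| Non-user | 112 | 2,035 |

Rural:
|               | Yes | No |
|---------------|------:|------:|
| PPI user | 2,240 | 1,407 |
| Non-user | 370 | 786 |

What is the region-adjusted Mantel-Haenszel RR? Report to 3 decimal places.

RR_MH = Σ(aᵢ·n₀ᵢ/nᵢ) / Σ(cᵢ·n₁ᵢ/nᵢ), with n₁ᵢ = aᵢ+bᵢ (exposed), n₀ᵢ = cᵢ+dᵢ (unexposed), nᵢ = n₁ᵢ+n₀ᵢ.
Stratum 1 (Urban): n₁ = 3111, n₀ = 2147, n = 5258; a·n₀/n = 223·2147/5258 = 91.0576; c·n₁/n = 112·3111/5258 = 66.2670
Stratum 2 (Rural): n₁ = 3647, n₀ = 1156, n = 4803; a·n₀/n = 2240·1156/4803 = 539.1297; c·n₁/n = 370·3647/4803 = 280.9473
RR_MH = (91.0576 + 539.1297) / (66.2670 + 280.9473) = 630.1873 / 347.2143 = 1.81498

1.815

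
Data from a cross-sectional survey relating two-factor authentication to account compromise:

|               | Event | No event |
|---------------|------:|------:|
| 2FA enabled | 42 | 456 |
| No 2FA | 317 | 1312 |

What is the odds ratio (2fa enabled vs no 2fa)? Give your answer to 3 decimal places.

0.381

Cells: a = 42, b = 456, c = 317, d = 1312.
OR = (a·d)/(b·c) = (42 × 1312) / (456 × 317) = 55104 / 144552 = 0.38121
Exposure is associated with lower odds of account compromise (OR = 0.38 < 1).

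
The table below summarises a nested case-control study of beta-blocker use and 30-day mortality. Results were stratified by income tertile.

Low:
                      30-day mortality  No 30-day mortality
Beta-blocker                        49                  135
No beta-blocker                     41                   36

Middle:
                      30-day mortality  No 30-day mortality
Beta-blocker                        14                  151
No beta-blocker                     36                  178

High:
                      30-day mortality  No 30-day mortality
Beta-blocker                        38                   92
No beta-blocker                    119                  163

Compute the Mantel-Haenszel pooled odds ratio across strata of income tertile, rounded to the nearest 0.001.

OR_MH = Σ(aᵢdᵢ/nᵢ) / Σ(bᵢcᵢ/nᵢ), where nᵢ is the stratum total.
Stratum 1 (Low): n = 261; a·d/n = 49·36/261 = 6.7586; b·c/n = 135·41/261 = 21.2069
Stratum 2 (Middle): n = 379; a·d/n = 14·178/379 = 6.5752; b·c/n = 151·36/379 = 14.3430
Stratum 3 (High): n = 412; a·d/n = 38·163/412 = 15.0340; b·c/n = 92·119/412 = 26.5728
OR_MH = (6.7586 + 6.5752 + 15.0340) / (21.2069 + 14.3430 + 26.5728) = 28.3678 / 62.1227 = 0.45664

0.457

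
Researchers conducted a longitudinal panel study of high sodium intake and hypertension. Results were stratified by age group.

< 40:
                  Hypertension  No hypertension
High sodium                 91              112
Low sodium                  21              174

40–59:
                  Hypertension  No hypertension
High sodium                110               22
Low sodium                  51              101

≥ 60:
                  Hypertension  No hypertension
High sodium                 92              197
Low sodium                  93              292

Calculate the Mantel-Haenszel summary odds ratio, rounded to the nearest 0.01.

3.21

OR_MH = Σ(aᵢdᵢ/nᵢ) / Σ(bᵢcᵢ/nᵢ), where nᵢ is the stratum total.
Stratum 1 (< 40): n = 398; a·d/n = 91·174/398 = 39.7839; b·c/n = 112·21/398 = 5.9095
Stratum 2 (40–59): n = 284; a·d/n = 110·101/284 = 39.1197; b·c/n = 22·51/284 = 3.9507
Stratum 3 (≥ 60): n = 674; a·d/n = 92·292/674 = 39.8576; b·c/n = 197·93/674 = 27.1825
OR_MH = (39.7839 + 39.1197 + 39.8576) / (5.9095 + 3.9507 + 27.1825) = 118.7612 / 37.0427 = 3.20606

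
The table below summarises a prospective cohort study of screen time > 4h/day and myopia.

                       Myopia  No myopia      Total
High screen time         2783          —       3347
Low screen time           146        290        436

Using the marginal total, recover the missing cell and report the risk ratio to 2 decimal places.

2.48

The missing cell is in the exposed row: 3347 − 2783 = 564.
So a = 2783, b = 564, c = 146, d = 290.
RR = [a/(a+b)] / [c/(c+d)] = (2783/3347) / (146/436) = 0.83149/0.33486 = 2.48308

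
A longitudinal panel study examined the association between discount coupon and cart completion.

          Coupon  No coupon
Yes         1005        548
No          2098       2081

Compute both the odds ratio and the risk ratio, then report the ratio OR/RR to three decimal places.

1.171

Reading the table with exposure as columns: a = 1005 (Coupon, case), b = 2098 (Coupon, non-case), c = 548 (No coupon, case), d = 2081.
OR = (1005·2081)/(2098·548) = 2091405/1149704 = 1.81908
Risk in exposed = 1005/3103 = 0.32388; risk in unexposed = 548/2629 = 0.20844; RR = 1.55380
OR/RR = 1.81908 / 1.55380 = 1.17073
The outcome is not rare, so the OR lies further from 1 than the RR.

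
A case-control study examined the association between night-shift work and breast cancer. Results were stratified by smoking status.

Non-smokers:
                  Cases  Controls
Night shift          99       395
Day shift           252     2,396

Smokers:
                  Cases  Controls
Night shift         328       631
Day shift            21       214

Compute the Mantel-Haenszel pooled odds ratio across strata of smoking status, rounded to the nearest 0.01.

OR_MH = Σ(aᵢdᵢ/nᵢ) / Σ(bᵢcᵢ/nᵢ), where nᵢ is the stratum total.
Stratum 1 (Non-smokers): n = 3142; a·d/n = 99·2396/3142 = 75.4946; b·c/n = 395·252/3142 = 31.6805
Stratum 2 (Smokers): n = 1194; a·d/n = 328·214/1194 = 58.7873; b·c/n = 631·21/1194 = 11.0980
OR_MH = (75.4946 + 58.7873) / (31.6805 + 11.0980) = 134.2819 / 42.7784 = 3.13901

3.14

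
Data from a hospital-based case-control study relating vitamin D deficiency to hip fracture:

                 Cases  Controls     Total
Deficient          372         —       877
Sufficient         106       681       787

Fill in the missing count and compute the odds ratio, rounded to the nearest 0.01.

The missing cell is in the exposed row: 877 − 372 = 505.
So a = 372, b = 505, c = 106, d = 681.
OR = (a·d)/(b·c) = (372 × 681) / (505 × 106) = 253332 / 53530 = 4.73252

4.73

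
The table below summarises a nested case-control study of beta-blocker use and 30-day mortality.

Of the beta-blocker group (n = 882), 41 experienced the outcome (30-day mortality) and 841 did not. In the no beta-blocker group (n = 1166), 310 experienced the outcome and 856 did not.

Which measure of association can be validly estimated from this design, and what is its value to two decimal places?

0.13

From the description: a = 41, b = 841, c = 310, d = 856.
This is a nested case-control study: participants were sampled on outcome status, so risks in the source population cannot be estimated directly — relative risk is not valid here. The odds ratio is the appropriate measure.
OR = (a·d)/(b·c) = (41 × 856) / (841 × 310) = 35096 / 260710 = 0.13462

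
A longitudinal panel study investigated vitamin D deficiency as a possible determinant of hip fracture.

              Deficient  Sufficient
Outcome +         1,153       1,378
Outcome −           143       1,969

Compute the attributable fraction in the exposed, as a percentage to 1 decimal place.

Reading the table with exposure as columns: a = 1153 (Deficient, case), b = 143 (Deficient, non-case), c = 1378 (Sufficient, case), d = 1969.
Risk in exposed = 1153/1296 = 0.88966; risk in unexposed = 1378/3347 = 0.41171.
RR = 0.88966/0.41171 = 2.16088
AR% = (RR − 1)/RR × 100 = (2.16088 − 1)/2.16088 × 100 = 53.7226%

53.7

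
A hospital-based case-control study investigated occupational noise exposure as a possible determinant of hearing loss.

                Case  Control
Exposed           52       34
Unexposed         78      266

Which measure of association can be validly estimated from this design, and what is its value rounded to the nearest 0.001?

Cells: a = 52, b = 34, c = 78, d = 266.
This is a hospital-based case-control study: participants were sampled on outcome status, so risks in the source population cannot be estimated directly — relative risk is not valid here. The odds ratio is the appropriate measure.
OR = (a·d)/(b·c) = (52 × 266) / (34 × 78) = 13832 / 2652 = 5.21569

5.216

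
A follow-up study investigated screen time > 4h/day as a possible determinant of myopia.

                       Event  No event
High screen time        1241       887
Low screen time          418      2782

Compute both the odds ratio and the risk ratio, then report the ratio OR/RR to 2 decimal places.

2.09

Cells: a = 1241, b = 887, c = 418, d = 2782.
OR = (1241·2782)/(887·418) = 3452462/370766 = 9.31170
Risk in exposed = 1241/2128 = 0.58318; risk in unexposed = 418/3200 = 0.13062; RR = 4.46451
OR/RR = 9.31170 / 4.46451 = 2.08572
The outcome is not rare, so the OR lies further from 1 than the RR.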